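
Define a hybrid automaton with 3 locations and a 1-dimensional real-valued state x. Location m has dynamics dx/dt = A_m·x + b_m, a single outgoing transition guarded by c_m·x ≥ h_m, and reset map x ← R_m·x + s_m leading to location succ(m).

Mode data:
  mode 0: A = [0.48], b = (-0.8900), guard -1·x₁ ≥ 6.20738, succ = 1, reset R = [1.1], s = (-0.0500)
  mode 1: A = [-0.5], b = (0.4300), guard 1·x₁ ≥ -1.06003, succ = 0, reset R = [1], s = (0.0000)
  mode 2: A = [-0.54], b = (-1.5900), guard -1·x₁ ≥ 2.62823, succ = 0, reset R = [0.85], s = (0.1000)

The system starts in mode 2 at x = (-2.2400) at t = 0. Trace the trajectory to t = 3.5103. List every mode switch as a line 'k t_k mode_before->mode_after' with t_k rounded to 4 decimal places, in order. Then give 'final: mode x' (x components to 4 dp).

1 1.4833 2->0
2 2.9495 0->1
final: 1 -4.9860

Mode 2: guard c·x = 2.6282 hit at Δt = 1.4833 (t = 1.4833), x⁻ = (-2.6282) → reset → x⁺ = (-2.1340), jump to mode 0
Mode 0: guard c·x = 6.2074 hit at Δt = 1.4662 (t = 2.9495), x⁻ = (-6.2074) → reset → x⁺ = (-6.8781), jump to mode 1
Mode 1: flow for 0.5608 to horizon, guard not reached → x = (-4.9860)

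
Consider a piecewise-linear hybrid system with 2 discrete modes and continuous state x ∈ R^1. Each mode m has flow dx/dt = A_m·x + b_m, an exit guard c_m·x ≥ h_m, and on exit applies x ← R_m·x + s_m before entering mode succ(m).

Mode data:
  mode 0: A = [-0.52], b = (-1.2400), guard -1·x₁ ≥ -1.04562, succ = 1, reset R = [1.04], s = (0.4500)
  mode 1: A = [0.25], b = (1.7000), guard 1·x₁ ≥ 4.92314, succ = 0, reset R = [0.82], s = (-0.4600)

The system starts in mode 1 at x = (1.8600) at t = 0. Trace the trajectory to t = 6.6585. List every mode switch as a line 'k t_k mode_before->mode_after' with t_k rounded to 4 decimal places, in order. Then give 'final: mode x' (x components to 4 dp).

Mode 1: guard c·x = 4.9231 hit at Δt = 1.2114 (t = 1.2114), x⁻ = (4.9231) → reset → x⁺ = (3.5770), jump to mode 0
Mode 0: guard c·x = -1.0456 hit at Δt = 1.0629 (t = 2.2743), x⁻ = (1.0456) → reset → x⁺ = (1.5374), jump to mode 1
Mode 1: guard c·x = 4.9231 hit at Δt = 1.3632 (t = 3.6375), x⁻ = (4.9231) → reset → x⁺ = (3.5770), jump to mode 0
Mode 0: guard c·x = -1.0456 hit at Δt = 1.0629 (t = 4.7004), x⁻ = (1.0456) → reset → x⁺ = (1.5374), jump to mode 1
Mode 1: guard c·x = 4.9231 hit at Δt = 1.3632 (t = 6.0637), x⁻ = (4.9231) → reset → x⁺ = (3.5770), jump to mode 0
Mode 0: flow for 0.5948 to horizon, guard not reached → x = (1.9909)

1 1.2114 1->0
2 2.2743 0->1
3 3.6375 1->0
4 4.7004 0->1
5 6.0637 1->0
final: 0 1.9909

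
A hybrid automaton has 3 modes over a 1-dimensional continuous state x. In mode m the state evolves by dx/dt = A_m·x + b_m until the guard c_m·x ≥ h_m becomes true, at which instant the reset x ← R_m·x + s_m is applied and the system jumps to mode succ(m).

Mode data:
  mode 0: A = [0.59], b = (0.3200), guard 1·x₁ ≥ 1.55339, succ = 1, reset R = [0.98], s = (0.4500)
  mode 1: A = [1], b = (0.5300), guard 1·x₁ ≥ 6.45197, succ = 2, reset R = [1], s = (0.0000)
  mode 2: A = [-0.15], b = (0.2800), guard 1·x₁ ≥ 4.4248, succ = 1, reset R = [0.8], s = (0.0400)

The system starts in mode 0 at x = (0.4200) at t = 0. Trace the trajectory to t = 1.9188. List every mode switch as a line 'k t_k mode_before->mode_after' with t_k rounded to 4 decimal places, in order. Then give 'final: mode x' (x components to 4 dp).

1 1.3191 0->1
final: 1 4.0281

Mode 0: guard c·x = 1.5534 hit at Δt = 1.3191 (t = 1.3191), x⁻ = (1.5534) → reset → x⁺ = (1.9723), jump to mode 1
Mode 1: flow for 0.5997 to horizon, guard not reached → x = (4.0281)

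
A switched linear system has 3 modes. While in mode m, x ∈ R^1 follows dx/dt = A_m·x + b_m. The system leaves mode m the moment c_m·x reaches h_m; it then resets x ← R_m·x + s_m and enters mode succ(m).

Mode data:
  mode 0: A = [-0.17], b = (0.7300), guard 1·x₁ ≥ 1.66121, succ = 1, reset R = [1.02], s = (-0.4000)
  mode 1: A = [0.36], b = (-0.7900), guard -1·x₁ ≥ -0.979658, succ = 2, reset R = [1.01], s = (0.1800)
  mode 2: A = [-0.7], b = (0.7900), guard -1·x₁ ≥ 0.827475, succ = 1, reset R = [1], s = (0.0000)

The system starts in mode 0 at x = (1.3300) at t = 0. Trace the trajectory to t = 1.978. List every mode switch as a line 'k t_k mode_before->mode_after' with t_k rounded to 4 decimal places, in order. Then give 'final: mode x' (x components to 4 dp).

1 0.6970 0->1
2 1.5301 1->2
final: 2 1.1585

Mode 0: guard c·x = 1.6612 hit at Δt = 0.6970 (t = 0.6970), x⁻ = (1.6612) → reset → x⁺ = (1.2944), jump to mode 1
Mode 1: guard c·x = -0.9797 hit at Δt = 0.8331 (t = 1.5301), x⁻ = (0.9797) → reset → x⁺ = (1.1695), jump to mode 2
Mode 2: flow for 0.4479 to horizon, guard not reached → x = (1.1585)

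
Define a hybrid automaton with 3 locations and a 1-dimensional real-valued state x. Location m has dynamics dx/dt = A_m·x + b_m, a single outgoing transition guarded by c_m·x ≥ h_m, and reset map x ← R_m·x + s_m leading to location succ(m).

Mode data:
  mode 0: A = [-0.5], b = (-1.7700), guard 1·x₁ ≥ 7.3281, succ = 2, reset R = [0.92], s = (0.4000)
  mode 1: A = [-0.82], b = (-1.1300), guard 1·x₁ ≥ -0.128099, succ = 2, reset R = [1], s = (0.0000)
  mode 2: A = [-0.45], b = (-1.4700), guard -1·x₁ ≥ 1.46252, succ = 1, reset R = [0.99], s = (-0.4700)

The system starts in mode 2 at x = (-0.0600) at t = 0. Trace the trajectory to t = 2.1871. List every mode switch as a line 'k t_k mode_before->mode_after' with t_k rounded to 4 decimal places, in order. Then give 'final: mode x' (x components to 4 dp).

1 1.2781 2->1
final: 1 -1.6342

Mode 2: guard c·x = 1.4625 hit at Δt = 1.2781 (t = 1.2781), x⁻ = (-1.4625) → reset → x⁺ = (-1.9179), jump to mode 1
Mode 1: flow for 0.9090 to horizon, guard not reached → x = (-1.6342)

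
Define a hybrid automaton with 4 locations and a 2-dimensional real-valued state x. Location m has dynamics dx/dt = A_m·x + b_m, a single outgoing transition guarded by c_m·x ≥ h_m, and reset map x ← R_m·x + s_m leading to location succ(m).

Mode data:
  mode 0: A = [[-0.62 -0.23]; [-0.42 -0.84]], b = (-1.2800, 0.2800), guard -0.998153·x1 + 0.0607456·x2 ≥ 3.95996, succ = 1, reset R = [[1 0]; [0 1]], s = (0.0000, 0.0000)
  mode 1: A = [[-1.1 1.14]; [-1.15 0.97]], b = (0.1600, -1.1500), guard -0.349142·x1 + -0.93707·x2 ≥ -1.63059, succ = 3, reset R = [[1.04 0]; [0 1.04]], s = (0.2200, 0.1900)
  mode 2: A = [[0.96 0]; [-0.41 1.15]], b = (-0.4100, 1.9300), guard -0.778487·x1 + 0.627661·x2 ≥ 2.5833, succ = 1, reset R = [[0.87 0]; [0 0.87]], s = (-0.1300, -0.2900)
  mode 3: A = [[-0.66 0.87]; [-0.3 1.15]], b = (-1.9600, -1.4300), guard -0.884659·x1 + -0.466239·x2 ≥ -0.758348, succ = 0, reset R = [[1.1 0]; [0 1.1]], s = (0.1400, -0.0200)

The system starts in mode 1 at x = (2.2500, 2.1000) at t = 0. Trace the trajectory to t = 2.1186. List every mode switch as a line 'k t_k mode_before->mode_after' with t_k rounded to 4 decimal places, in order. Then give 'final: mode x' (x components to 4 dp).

1 0.5237 1->3
2 1.3498 3->0
final: 0 -0.3672 0.4335

Mode 1: guard c·x = -1.6306 hit at Δt = 0.5237 (t = 0.5237), x⁻ = (2.0209, 0.9871) → reset → x⁺ = (2.3217, 1.2166), jump to mode 3
Mode 3: guard c·x = -0.7583 hit at Δt = 0.8261 (t = 1.3498), x⁻ = (0.5756, 0.5343) → reset → x⁺ = (0.7732, 0.5678), jump to mode 0
Mode 0: flow for 0.7688 to horizon, guard not reached → x = (-0.3672, 0.4335)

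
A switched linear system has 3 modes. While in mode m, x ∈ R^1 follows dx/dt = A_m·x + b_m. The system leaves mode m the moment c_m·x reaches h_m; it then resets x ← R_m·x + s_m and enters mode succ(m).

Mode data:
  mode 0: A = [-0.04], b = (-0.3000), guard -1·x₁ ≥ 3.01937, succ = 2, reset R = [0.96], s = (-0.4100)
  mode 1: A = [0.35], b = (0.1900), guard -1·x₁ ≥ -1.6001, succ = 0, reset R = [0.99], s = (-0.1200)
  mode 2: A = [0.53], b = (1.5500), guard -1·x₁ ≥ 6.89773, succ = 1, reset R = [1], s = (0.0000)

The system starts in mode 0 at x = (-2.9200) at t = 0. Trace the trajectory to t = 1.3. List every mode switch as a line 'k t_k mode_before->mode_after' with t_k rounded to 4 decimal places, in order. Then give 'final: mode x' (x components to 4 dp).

1 0.5484 0->2
final: 2 -3.4965

Mode 0: guard c·x = 3.0194 hit at Δt = 0.5484 (t = 0.5484), x⁻ = (-3.0194) → reset → x⁺ = (-3.3086), jump to mode 2
Mode 2: flow for 0.7516 to horizon, guard not reached → x = (-3.4965)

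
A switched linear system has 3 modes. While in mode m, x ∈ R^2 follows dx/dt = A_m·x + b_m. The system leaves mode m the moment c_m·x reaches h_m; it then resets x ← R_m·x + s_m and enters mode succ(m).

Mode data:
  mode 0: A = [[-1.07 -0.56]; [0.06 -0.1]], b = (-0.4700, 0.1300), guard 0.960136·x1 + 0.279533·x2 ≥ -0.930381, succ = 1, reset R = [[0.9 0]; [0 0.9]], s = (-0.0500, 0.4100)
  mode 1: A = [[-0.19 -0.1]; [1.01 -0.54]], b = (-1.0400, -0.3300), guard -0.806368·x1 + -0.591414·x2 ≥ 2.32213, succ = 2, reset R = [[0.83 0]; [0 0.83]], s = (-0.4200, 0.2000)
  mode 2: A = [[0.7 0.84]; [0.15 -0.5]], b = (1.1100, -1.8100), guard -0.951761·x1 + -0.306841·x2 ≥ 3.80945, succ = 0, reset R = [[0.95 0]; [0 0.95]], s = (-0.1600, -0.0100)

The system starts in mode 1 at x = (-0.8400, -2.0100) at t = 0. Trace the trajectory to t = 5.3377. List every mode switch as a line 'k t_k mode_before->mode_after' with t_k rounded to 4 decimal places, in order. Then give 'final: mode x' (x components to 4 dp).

Mode 1: guard c·x = 2.3221 hit at Δt = 0.6800 (t = 0.6800), x⁻ = (-1.2685, -2.1969) → reset → x⁺ = (-1.4729, -1.6234), jump to mode 2
Mode 2: guard c·x = 3.8095 hit at Δt = 0.7922 (t = 1.4722), x⁻ = (-3.1970, -2.4986) → reset → x⁺ = (-3.1972, -2.3836), jump to mode 0
Mode 0: guard c·x = -0.9304 hit at Δt = 1.2011 (t = 2.6733), x⁻ = (-0.3679, -2.0647) → reset → x⁺ = (-0.3811, -1.4482), jump to mode 1
Mode 1: guard c·x = 2.3221 hit at Δt = 1.4671 (t = 4.1404), x⁻ = (-1.4085, -2.0060) → reset → x⁺ = (-1.5890, -1.4650), jump to mode 2
Mode 2: guard c·x = 3.8095 hit at Δt = 0.7761 (t = 4.9165), x⁻ = (-3.2340, -2.3839) → reset → x⁺ = (-3.2323, -2.2747), jump to mode 0
Mode 0: flow for 0.4212 to horizon, guard not reached → x = (-1.7953, -2.1880)

1 0.6800 1->2
2 1.4722 2->0
3 2.6733 0->1
4 4.1404 1->2
5 4.9165 2->0
final: 0 -1.7953 -2.1880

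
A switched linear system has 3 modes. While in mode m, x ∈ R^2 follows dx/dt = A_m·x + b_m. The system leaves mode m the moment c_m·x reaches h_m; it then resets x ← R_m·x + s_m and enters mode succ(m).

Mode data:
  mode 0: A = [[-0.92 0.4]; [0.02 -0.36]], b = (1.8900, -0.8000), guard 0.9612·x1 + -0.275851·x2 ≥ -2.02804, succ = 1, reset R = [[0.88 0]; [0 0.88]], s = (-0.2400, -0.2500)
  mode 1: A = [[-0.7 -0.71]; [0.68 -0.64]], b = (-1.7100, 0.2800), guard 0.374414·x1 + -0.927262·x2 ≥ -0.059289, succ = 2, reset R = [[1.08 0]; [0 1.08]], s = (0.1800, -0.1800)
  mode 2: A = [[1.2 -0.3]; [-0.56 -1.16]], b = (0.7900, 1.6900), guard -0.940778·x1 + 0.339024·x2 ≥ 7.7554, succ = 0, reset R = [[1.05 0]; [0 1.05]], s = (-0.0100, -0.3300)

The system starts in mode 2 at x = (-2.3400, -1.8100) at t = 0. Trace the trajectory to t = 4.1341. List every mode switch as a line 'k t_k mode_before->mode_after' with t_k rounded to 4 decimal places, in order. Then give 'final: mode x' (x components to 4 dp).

Mode 2: guard c·x = 7.7554 hit at Δt = 1.1612 (t = 1.1612), x⁻ = (-7.4137, 2.3029) → reset → x⁺ = (-7.7944, 2.0881), jump to mode 0
Mode 0: guard c·x = -2.0280 hit at Δt = 0.9119 (t = 2.0731), x⁻ = (-1.8757, 0.8161) → reset → x⁺ = (-1.8906, 0.4682), jump to mode 1
Mode 1: guard c·x = -0.0593 hit at Δt = 1.2481 (t = 3.3212), x⁻ = (-2.0318, -0.7565) → reset → x⁺ = (-2.0143, -0.9970), jump to mode 2
Mode 2: flow for 0.8129 to horizon, guard not reached → x = (-4.3043, 1.4166)

1 1.1612 2->0
2 2.0731 0->1
3 3.3212 1->2
final: 2 -4.3043 1.4166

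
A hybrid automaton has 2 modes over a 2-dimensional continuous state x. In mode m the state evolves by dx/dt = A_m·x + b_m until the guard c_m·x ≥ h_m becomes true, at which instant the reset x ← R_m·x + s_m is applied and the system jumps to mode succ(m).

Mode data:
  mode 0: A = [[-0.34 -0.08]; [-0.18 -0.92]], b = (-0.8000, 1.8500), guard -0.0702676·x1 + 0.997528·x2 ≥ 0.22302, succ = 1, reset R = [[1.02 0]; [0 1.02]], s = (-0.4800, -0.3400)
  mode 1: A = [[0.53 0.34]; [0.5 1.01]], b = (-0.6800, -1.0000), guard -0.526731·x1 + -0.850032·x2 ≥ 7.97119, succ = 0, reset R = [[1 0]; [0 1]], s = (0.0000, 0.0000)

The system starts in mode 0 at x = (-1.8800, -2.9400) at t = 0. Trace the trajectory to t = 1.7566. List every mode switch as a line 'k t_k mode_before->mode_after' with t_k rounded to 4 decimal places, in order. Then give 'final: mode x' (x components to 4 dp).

1 0.9145 0->1
final: 1 -5.1734 -4.1957

Mode 0: guard c·x = 0.2230 hit at Δt = 0.9145 (t = 0.9145), x⁻ = (-1.9347, 0.0873) → reset → x⁺ = (-2.4534, -0.2510), jump to mode 1
Mode 1: flow for 0.8421 to horizon, guard not reached → x = (-5.1734, -4.1957)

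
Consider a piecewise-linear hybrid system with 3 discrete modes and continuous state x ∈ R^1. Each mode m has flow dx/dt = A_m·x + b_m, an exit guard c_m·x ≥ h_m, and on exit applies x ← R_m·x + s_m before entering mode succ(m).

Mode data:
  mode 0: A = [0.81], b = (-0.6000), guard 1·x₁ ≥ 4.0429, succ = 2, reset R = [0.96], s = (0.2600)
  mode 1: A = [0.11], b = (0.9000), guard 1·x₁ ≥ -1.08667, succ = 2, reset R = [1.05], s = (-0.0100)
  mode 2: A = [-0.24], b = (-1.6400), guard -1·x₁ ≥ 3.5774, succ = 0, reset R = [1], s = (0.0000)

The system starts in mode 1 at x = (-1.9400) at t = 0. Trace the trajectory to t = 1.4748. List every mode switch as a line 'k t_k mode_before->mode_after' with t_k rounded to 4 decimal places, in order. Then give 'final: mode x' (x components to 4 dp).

Mode 1: guard c·x = -1.0867 hit at Δt = 1.1649 (t = 1.1649), x⁻ = (-1.0867) → reset → x⁺ = (-1.1510), jump to mode 2
Mode 2: flow for 0.3099 to horizon, guard not reached → x = (-1.5583)

1 1.1649 1->2
final: 2 -1.5583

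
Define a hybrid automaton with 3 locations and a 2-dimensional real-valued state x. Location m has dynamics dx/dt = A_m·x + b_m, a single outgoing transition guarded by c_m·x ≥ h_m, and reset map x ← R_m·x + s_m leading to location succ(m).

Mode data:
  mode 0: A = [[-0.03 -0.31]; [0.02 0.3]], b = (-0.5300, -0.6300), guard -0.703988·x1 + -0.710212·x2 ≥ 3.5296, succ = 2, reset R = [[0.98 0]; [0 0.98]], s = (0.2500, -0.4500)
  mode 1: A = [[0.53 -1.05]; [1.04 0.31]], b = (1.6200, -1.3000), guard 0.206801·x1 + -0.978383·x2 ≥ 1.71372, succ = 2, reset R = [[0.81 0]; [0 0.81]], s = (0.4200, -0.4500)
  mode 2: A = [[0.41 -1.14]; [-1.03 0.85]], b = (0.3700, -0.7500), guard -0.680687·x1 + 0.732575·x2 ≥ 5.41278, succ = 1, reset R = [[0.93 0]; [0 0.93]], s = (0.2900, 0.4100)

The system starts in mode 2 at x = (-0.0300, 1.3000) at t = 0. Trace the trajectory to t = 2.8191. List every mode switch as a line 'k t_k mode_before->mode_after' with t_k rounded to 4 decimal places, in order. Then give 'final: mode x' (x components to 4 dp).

1 1.2436 2->1
2 2.4732 1->2
final: 2 -3.5374 -2.5098

Mode 2: guard c·x = 5.4128 hit at Δt = 1.2436 (t = 1.2436), x⁻ = (-3.3405, 4.2848) → reset → x⁺ = (-2.8167, 4.3948), jump to mode 1
Mode 1: guard c·x = 1.7137 hit at Δt = 1.2296 (t = 2.4732), x⁻ = (-5.6662, -2.9493) → reset → x⁺ = (-4.1697, -2.8389), jump to mode 2
Mode 2: flow for 0.3459 to horizon, guard not reached → x = (-3.5374, -2.5098)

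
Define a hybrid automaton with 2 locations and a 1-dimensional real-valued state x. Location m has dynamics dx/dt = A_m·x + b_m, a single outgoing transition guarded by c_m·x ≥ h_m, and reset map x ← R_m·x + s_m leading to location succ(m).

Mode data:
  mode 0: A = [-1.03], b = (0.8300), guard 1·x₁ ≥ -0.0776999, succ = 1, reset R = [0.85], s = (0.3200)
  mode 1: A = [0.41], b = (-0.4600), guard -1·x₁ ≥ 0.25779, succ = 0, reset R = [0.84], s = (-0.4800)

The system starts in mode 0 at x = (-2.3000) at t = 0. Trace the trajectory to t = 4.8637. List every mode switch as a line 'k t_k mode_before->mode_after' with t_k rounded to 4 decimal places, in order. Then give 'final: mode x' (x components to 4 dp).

1 1.2205 0->1
2 2.3509 1->0
3 2.8663 0->1
4 3.9967 1->0
5 4.5121 0->1
final: 1 0.1194

Mode 0: guard c·x = -0.0777 hit at Δt = 1.2205 (t = 1.2205), x⁻ = (-0.0777) → reset → x⁺ = (0.2540), jump to mode 1
Mode 1: guard c·x = 0.2578 hit at Δt = 1.1304 (t = 2.3509), x⁻ = (-0.2578) → reset → x⁺ = (-0.6965), jump to mode 0
Mode 0: guard c·x = -0.0777 hit at Δt = 0.5154 (t = 2.8663), x⁻ = (-0.0777) → reset → x⁺ = (0.2540), jump to mode 1
Mode 1: guard c·x = 0.2578 hit at Δt = 1.1304 (t = 3.9967), x⁻ = (-0.2578) → reset → x⁺ = (-0.6965), jump to mode 0
Mode 0: guard c·x = -0.0777 hit at Δt = 0.5154 (t = 4.5121), x⁻ = (-0.0777) → reset → x⁺ = (0.2540), jump to mode 1
Mode 1: flow for 0.3516 to horizon, guard not reached → x = (0.1194)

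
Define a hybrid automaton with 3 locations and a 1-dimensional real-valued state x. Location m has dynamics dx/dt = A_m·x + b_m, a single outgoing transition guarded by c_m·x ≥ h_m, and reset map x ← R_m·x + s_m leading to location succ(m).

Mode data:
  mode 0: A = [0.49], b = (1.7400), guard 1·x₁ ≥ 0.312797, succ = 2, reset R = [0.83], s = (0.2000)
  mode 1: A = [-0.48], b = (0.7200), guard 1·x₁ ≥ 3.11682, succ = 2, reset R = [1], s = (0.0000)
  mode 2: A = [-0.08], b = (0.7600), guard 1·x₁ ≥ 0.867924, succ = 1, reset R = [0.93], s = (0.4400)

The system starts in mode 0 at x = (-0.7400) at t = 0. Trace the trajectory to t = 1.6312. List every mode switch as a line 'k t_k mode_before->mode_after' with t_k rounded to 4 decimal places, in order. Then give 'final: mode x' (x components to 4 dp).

1 0.6492 0->2
2 1.2269 2->1
final: 1 1.2918

Mode 0: guard c·x = 0.3128 hit at Δt = 0.6492 (t = 0.6492), x⁻ = (0.3128) → reset → x⁺ = (0.4596), jump to mode 2
Mode 2: guard c·x = 0.8679 hit at Δt = 0.5777 (t = 1.2269), x⁻ = (0.8679) → reset → x⁺ = (1.2472), jump to mode 1
Mode 1: flow for 0.4043 to horizon, guard not reached → x = (1.2918)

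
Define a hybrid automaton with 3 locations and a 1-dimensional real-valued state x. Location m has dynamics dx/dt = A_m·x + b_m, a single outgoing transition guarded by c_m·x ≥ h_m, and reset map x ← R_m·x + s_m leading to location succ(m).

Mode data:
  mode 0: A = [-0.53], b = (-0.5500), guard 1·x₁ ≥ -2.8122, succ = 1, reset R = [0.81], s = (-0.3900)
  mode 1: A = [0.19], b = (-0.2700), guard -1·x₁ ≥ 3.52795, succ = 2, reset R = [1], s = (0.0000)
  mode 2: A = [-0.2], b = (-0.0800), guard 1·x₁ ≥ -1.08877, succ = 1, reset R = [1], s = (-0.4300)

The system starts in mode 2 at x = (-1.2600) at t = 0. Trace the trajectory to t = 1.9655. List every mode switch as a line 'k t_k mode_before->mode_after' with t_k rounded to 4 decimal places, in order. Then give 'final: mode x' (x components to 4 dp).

Mode 2: guard c·x = -1.0888 hit at Δt = 1.1101 (t = 1.1101), x⁻ = (-1.0888) → reset → x⁺ = (-1.5188), jump to mode 1
Mode 1: flow for 0.8554 to horizon, guard not reached → x = (-2.0376)

1 1.1101 2->1
final: 1 -2.0376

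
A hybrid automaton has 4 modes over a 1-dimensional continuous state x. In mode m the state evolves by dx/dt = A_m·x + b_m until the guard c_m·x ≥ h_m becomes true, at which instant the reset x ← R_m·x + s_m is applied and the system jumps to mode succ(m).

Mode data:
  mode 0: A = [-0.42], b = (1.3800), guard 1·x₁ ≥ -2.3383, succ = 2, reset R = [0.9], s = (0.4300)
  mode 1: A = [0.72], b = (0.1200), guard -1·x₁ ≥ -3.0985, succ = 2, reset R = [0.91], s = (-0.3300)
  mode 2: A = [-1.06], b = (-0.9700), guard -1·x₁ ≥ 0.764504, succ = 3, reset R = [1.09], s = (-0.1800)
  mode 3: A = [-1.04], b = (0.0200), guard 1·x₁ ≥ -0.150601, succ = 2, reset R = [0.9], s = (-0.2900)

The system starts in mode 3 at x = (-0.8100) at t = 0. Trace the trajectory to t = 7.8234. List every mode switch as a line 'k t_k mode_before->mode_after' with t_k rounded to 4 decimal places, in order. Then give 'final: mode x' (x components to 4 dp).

1 1.5247 3->2
2 2.6369 2->3
3 4.3724 3->2
4 5.4846 2->3
5 7.2202 3->2
final: 2 -0.6568

Mode 3: guard c·x = -0.1506 hit at Δt = 1.5247 (t = 1.5247), x⁻ = (-0.1506) → reset → x⁺ = (-0.4255), jump to mode 2
Mode 2: guard c·x = 0.7645 hit at Δt = 1.1122 (t = 2.6369), x⁻ = (-0.7645) → reset → x⁺ = (-1.0133), jump to mode 3
Mode 3: guard c·x = -0.1506 hit at Δt = 1.7355 (t = 4.3724), x⁻ = (-0.1506) → reset → x⁺ = (-0.4255), jump to mode 2
Mode 2: guard c·x = 0.7645 hit at Δt = 1.1122 (t = 5.4846), x⁻ = (-0.7645) → reset → x⁺ = (-1.0133), jump to mode 3
Mode 3: guard c·x = -0.1506 hit at Δt = 1.7355 (t = 7.2202), x⁻ = (-0.1506) → reset → x⁺ = (-0.4255), jump to mode 2
Mode 2: flow for 0.6032 to horizon, guard not reached → x = (-0.6568)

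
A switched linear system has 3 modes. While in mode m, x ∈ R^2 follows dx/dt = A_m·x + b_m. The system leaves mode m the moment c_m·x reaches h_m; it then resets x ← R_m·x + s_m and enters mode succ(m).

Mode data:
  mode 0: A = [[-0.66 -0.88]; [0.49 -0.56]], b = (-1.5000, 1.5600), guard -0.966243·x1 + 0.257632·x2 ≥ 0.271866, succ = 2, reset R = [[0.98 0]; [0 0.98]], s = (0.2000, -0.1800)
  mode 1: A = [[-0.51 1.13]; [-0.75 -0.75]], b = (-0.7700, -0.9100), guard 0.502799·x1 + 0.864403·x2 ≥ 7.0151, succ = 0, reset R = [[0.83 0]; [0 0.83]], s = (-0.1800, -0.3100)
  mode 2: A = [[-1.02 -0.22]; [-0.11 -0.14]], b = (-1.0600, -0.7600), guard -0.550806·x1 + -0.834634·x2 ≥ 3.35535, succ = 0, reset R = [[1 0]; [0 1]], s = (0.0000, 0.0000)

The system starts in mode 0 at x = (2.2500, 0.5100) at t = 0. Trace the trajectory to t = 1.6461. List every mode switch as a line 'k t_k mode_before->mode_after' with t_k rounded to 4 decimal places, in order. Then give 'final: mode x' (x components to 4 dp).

Mode 0: guard c·x = 0.2719 hit at Δt = 0.6597 (t = 0.6597), x⁻ = (0.1206, 1.5075) → reset → x⁺ = (0.3182, 1.2974), jump to mode 2
Mode 2: flow for 0.9864 to horizon, guard not reached → x = (-0.6511, 0.4574)

1 0.6597 0->2
final: 2 -0.6511 0.4574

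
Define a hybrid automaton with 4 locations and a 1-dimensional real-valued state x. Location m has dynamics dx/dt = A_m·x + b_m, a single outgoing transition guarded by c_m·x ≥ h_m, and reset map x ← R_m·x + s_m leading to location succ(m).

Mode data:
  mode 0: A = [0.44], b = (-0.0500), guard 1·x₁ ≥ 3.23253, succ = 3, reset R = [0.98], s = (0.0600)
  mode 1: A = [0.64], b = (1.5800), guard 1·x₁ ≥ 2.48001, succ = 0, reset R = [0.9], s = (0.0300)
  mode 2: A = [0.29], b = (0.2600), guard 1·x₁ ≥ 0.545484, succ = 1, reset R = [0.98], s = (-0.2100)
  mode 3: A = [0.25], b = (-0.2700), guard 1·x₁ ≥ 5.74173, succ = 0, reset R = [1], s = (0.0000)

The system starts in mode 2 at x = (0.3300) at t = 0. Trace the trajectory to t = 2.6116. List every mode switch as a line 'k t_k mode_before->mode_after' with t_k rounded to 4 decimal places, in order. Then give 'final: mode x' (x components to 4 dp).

Mode 2: guard c·x = 0.5455 hit at Δt = 0.5581 (t = 0.5581), x⁻ = (0.5455) → reset → x⁺ = (0.3246), jump to mode 1
Mode 1: guard c·x = 2.4800 hit at Δt = 0.8936 (t = 1.4517), x⁻ = (2.4800) → reset → x⁺ = (2.2620), jump to mode 0
Mode 0: guard c·x = 3.2325 hit at Δt = 0.8472 (t = 2.2989), x⁻ = (3.2325) → reset → x⁺ = (3.2279), jump to mode 3
Mode 3: flow for 0.3127 to horizon, guard not reached → x = (3.4025)

1 0.5581 2->1
2 1.4517 1->0
3 2.2989 0->3
final: 3 3.4025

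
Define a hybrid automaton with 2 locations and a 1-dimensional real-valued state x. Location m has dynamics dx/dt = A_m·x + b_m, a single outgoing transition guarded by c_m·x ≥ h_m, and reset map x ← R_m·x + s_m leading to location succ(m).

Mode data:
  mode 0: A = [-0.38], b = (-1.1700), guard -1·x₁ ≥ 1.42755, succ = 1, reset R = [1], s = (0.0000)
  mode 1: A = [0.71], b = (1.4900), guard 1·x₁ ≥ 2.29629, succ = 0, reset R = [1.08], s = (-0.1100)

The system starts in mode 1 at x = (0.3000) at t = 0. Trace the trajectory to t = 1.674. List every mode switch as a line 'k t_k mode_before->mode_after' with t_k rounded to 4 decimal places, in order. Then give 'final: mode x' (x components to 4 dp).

Mode 1: guard c·x = 2.2963 hit at Δt = 0.8529 (t = 0.8529), x⁻ = (2.2963) → reset → x⁺ = (2.3700), jump to mode 0
Mode 0: flow for 0.8211 to horizon, guard not reached → x = (0.9095)

1 0.8529 1->0
final: 0 0.9095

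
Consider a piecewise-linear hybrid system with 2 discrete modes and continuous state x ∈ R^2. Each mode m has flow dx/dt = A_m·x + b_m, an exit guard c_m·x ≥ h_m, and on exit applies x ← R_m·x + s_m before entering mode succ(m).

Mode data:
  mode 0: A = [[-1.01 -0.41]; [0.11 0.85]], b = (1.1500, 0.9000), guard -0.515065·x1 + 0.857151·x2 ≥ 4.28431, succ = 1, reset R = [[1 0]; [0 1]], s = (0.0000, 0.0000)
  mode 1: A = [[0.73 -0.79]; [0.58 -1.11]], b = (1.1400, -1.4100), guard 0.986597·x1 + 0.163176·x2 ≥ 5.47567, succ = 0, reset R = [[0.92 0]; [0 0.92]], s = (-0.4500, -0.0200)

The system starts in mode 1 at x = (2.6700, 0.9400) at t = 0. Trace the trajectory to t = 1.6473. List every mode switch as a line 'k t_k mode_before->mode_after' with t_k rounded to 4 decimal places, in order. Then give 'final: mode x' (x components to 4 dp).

Mode 1: guard c·x = 5.4757 hit at Δt = 0.8163 (t = 0.8163), x⁻ = (5.4011, 0.9006) → reset → x⁺ = (4.5190, 0.8085), jump to mode 0
Mode 0: flow for 0.8310 to horizon, guard not reached → x = (2.1300, 3.1725)

1 0.8163 1->0
final: 0 2.1300 3.1725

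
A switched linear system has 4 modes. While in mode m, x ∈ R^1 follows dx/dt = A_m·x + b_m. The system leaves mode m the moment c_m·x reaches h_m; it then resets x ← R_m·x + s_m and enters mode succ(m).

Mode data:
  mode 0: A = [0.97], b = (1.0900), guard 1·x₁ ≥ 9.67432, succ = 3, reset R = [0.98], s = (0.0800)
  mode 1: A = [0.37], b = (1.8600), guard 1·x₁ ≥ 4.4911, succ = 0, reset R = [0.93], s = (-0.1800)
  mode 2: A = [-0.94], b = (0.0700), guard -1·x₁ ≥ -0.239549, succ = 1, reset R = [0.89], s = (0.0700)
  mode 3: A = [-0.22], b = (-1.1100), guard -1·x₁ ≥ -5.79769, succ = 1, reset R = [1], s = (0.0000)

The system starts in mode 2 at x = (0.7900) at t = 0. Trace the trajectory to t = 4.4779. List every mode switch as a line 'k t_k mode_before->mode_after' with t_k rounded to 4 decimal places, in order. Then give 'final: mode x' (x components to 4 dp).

1 1.5602 2->1
2 3.1374 1->0
3 3.9066 0->3
final: 3 7.8357

Mode 2: guard c·x = -0.2395 hit at Δt = 1.5602 (t = 1.5602), x⁻ = (0.2395) → reset → x⁺ = (0.2832), jump to mode 1
Mode 1: guard c·x = 4.4911 hit at Δt = 1.5772 (t = 3.1374), x⁻ = (4.4911) → reset → x⁺ = (3.9967), jump to mode 0
Mode 0: guard c·x = 9.6743 hit at Δt = 0.7692 (t = 3.9066), x⁻ = (9.6743) → reset → x⁺ = (9.5608), jump to mode 3
Mode 3: flow for 0.5713 to horizon, guard not reached → x = (7.8357)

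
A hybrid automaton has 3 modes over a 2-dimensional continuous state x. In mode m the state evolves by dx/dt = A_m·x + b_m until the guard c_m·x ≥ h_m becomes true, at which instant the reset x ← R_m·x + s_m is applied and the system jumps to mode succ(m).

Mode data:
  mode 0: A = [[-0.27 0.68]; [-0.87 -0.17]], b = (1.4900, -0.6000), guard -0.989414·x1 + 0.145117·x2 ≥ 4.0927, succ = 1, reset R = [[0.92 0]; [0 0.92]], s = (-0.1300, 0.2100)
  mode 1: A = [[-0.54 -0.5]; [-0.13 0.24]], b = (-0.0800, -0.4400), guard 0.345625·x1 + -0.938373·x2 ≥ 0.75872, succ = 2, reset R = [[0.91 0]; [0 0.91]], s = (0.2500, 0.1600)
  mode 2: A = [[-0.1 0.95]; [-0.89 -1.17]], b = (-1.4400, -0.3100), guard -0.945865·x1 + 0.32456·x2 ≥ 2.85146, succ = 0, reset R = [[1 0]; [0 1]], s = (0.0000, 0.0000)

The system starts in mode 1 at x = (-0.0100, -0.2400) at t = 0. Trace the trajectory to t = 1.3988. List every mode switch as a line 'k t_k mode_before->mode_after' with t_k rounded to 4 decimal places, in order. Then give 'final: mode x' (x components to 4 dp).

1 0.9293 1->2
final: 2 -0.5243 -0.3785

Mode 1: guard c·x = 0.7587 hit at Δt = 0.9293 (t = 0.9293), x⁻ = (0.1227, -0.7634) → reset → x⁺ = (0.3617, -0.5347), jump to mode 2
Mode 2: flow for 0.4695 to horizon, guard not reached → x = (-0.5243, -0.3785)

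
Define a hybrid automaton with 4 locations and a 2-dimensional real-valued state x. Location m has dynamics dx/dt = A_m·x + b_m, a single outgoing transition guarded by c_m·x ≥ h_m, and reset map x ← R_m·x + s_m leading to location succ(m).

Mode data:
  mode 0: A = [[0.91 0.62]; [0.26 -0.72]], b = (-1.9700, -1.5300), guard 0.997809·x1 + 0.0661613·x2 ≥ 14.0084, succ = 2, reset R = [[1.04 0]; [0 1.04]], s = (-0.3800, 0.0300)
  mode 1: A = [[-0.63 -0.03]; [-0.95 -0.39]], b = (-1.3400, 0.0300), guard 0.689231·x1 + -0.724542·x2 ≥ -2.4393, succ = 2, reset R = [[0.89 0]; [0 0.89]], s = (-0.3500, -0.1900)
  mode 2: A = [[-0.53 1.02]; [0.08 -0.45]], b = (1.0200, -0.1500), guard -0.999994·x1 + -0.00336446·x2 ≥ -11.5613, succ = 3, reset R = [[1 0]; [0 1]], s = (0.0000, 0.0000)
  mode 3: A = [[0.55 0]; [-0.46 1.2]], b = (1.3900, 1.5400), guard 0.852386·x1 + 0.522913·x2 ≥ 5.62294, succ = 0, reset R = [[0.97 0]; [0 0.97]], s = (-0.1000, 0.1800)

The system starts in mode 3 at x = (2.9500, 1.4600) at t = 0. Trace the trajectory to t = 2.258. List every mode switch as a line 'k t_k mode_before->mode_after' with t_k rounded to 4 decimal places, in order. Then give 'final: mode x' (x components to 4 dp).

Mode 3: guard c·x = 5.6229 hit at Δt = 0.5625 (t = 0.5625), x⁻ = (4.9359, 2.7072) → reset → x⁺ = (4.6878, 2.8060), jump to mode 0
Mode 0: guard c·x = 14.0084 hit at Δt = 1.3265 (t = 1.8890), x⁻ = (13.9190, 1.8127) → reset → x⁺ = (14.0957, 1.9153), jump to mode 2
Mode 2: flow for 0.3690 to horizon, guard not reached → x = (12.5929, 1.9329)

1 0.5625 3->0
2 1.8890 0->2
final: 2 12.5929 1.9329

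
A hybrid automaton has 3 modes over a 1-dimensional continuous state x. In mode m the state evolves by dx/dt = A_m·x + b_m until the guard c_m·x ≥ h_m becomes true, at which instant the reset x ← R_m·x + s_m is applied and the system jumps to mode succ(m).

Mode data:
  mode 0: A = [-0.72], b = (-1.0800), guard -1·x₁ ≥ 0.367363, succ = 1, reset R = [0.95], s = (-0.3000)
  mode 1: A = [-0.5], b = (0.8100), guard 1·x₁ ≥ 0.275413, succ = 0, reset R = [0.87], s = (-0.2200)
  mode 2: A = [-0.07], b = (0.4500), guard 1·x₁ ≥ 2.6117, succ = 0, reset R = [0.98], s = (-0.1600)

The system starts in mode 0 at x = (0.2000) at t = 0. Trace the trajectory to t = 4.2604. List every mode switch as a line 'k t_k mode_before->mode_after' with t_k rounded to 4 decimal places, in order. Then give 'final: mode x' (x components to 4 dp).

Mode 0: guard c·x = 0.3674 hit at Δt = 0.5640 (t = 0.5640), x⁻ = (-0.3674) → reset → x⁺ = (-0.6490), jump to mode 1
Mode 1: guard c·x = 0.2754 hit at Δt = 1.0465 (t = 1.6105), x⁻ = (0.2754) → reset → x⁺ = (0.0196), jump to mode 0
Mode 0: guard c·x = 0.3674 hit at Δt = 0.4082 (t = 2.0187), x⁻ = (-0.3674) → reset → x⁺ = (-0.6490), jump to mode 1
Mode 1: guard c·x = 0.2754 hit at Δt = 1.0465 (t = 3.0652), x⁻ = (0.2754) → reset → x⁺ = (0.0196), jump to mode 0
Mode 0: guard c·x = 0.3674 hit at Δt = 0.4082 (t = 3.4734), x⁻ = (-0.3674) → reset → x⁺ = (-0.6490), jump to mode 1
Mode 1: flow for 0.7870 to horizon, guard not reached → x = (0.0891)

1 0.5640 0->1
2 1.6105 1->0
3 2.0187 0->1
4 3.0652 1->0
5 3.4734 0->1
final: 1 0.0891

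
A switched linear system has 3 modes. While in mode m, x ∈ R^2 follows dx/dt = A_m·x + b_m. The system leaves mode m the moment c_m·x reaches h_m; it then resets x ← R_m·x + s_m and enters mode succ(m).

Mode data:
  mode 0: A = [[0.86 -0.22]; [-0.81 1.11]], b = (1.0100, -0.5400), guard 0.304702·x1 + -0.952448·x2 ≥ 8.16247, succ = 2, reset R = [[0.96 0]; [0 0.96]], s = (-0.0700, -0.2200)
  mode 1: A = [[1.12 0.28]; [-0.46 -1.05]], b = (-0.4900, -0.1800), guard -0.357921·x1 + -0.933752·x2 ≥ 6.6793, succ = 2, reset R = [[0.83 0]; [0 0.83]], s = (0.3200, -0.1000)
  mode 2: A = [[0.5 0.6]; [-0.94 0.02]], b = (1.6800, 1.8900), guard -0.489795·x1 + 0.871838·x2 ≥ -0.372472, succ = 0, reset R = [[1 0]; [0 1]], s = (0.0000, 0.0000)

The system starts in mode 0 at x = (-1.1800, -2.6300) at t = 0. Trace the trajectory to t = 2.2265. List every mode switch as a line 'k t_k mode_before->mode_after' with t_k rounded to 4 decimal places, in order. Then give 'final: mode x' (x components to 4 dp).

Mode 0: guard c·x = 8.1625 hit at Δt = 1.0565 (t = 1.0565), x⁻ = (0.4978, -8.4108) → reset → x⁺ = (0.4078, -8.2943), jump to mode 2
Mode 2: flow for 1.1700 to horizon, guard not reached → x = (-3.2643, -4.6357)

1 1.0565 0->2
final: 2 -3.2643 -4.6357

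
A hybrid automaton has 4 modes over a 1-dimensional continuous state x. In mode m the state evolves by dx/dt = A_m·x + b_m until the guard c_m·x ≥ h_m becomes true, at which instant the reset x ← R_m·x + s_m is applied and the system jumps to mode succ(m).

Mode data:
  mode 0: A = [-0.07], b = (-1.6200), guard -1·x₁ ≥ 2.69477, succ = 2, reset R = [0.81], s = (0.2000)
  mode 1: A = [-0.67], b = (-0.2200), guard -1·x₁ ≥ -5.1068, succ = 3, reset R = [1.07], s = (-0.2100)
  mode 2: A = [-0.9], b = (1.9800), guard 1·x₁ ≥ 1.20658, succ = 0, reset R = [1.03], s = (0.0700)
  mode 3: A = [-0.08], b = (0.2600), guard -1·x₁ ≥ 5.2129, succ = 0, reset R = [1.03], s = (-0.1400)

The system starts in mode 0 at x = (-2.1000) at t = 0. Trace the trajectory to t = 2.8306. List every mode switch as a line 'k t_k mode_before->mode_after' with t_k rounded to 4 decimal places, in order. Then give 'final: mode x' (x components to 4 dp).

1 0.4096 0->2
2 2.0069 2->0
final: 0 -0.0574

Mode 0: guard c·x = 2.6948 hit at Δt = 0.4096 (t = 0.4096), x⁻ = (-2.6948) → reset → x⁺ = (-1.9828), jump to mode 2
Mode 2: guard c·x = 1.2066 hit at Δt = 1.5973 (t = 2.0069), x⁻ = (1.2066) → reset → x⁺ = (1.3128), jump to mode 0
Mode 0: flow for 0.8237 to horizon, guard not reached → x = (-0.0574)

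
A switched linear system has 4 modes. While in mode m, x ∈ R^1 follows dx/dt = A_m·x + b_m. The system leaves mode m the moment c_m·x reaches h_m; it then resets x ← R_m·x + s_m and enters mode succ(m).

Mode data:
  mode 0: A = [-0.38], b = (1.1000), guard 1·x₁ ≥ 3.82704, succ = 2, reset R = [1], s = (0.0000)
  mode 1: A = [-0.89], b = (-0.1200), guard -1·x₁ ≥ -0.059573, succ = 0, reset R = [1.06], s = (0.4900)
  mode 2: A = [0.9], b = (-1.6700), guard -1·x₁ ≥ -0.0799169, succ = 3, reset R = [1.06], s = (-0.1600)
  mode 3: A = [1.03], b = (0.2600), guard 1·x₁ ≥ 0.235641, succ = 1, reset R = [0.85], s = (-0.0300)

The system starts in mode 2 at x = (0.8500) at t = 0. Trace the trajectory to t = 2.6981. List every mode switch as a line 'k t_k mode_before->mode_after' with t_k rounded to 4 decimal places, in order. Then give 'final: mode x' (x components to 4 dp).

Mode 2: guard c·x = -0.0799 hit at Δt = 0.6318 (t = 0.6318), x⁻ = (0.0799) → reset → x⁺ = (-0.0753), jump to mode 3
Mode 3: guard c·x = 0.2356 hit at Δt = 0.9840 (t = 1.6158), x⁻ = (0.2356) → reset → x⁺ = (0.1703), jump to mode 1
Mode 1: guard c·x = -0.0596 hit at Δt = 0.5065 (t = 2.1223), x⁻ = (0.0596) → reset → x⁺ = (0.5531), jump to mode 0
Mode 0: flow for 0.5758 to horizon, guard not reached → x = (1.0133)

1 0.6318 2->3
2 1.6158 3->1
3 2.1223 1->0
final: 0 1.0133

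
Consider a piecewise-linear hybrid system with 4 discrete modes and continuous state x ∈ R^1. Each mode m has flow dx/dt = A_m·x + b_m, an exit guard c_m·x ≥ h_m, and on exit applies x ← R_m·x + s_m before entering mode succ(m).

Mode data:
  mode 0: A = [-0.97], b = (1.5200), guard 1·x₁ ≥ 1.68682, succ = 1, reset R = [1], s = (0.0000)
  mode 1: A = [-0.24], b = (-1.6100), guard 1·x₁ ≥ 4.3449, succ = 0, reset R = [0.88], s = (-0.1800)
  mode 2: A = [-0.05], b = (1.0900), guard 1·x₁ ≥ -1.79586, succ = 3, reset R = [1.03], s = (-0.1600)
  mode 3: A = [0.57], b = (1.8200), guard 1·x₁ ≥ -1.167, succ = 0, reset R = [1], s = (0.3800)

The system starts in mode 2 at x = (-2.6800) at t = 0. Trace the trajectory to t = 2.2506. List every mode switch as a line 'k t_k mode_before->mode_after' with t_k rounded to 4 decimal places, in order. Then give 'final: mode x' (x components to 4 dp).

1 0.7357 2->3
2 1.6792 3->0
final: 0 0.2146

Mode 2: guard c·x = -1.7959 hit at Δt = 0.7357 (t = 0.7357), x⁻ = (-1.7959) → reset → x⁺ = (-2.0097), jump to mode 3
Mode 3: guard c·x = -1.1670 hit at Δt = 0.9435 (t = 1.6792), x⁻ = (-1.1670) → reset → x⁺ = (-0.7870), jump to mode 0
Mode 0: flow for 0.5714 to horizon, guard not reached → x = (0.2146)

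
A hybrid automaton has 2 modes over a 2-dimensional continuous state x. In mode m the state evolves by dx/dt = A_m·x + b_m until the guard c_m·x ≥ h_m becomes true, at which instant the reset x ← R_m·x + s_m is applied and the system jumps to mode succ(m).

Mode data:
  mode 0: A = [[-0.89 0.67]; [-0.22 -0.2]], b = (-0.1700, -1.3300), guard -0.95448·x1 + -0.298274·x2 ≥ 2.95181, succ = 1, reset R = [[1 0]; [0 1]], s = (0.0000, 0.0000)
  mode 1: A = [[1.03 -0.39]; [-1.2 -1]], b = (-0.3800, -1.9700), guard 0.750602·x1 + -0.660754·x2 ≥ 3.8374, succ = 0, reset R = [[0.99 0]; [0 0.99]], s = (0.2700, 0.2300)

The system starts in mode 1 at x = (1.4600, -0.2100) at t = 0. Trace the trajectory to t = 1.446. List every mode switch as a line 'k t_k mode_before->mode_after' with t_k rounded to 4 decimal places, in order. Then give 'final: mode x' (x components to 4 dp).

Mode 1: guard c·x = 3.8374 hit at Δt = 0.6798 (t = 0.6798), x⁻ = (3.0215, -2.3752) → reset → x⁺ = (3.2613, -2.1215), jump to mode 0
Mode 0: flow for 0.7662 to horizon, guard not reached → x = (0.5567, -3.0400)

1 0.6798 1->0
final: 0 0.5567 -3.0400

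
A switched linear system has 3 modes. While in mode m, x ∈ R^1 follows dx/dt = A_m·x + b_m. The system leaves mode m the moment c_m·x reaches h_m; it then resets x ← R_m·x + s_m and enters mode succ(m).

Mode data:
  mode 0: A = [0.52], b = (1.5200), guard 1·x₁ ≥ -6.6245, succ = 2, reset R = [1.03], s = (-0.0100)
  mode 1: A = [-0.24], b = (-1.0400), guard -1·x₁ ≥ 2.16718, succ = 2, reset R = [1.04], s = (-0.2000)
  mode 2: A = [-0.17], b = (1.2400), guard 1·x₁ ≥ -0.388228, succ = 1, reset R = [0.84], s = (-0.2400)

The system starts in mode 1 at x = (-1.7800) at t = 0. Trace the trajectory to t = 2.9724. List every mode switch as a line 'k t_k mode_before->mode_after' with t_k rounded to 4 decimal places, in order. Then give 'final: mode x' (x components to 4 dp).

1 0.6852 1->2
2 2.0860 2->1
final: 1 -1.2880

Mode 1: guard c·x = 2.1672 hit at Δt = 0.6852 (t = 0.6852), x⁻ = (-2.1672) → reset → x⁺ = (-2.4539), jump to mode 2
Mode 2: guard c·x = -0.3882 hit at Δt = 1.4008 (t = 2.0860), x⁻ = (-0.3882) → reset → x⁺ = (-0.5661), jump to mode 1
Mode 1: flow for 0.8864 to horizon, guard not reached → x = (-1.2880)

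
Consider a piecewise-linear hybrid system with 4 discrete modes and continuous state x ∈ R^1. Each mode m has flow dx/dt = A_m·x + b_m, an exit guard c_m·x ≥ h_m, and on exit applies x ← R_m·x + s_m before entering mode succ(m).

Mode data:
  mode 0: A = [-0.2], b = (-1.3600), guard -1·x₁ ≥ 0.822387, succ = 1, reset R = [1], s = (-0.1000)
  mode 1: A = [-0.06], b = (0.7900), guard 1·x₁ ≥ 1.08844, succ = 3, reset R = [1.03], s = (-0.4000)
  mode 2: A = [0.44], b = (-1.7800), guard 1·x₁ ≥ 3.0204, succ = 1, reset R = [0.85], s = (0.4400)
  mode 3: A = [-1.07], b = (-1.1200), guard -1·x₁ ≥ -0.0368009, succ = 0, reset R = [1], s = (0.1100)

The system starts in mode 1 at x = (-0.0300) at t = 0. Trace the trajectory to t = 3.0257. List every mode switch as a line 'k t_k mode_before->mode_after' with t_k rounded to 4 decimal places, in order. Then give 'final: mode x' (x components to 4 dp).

Mode 1: guard c·x = 1.0884 hit at Δt = 1.4760 (t = 1.4760), x⁻ = (1.0884) → reset → x⁺ = (0.7211), jump to mode 3
Mode 3: guard c·x = -0.0368 hit at Δt = 0.4575 (t = 1.9335), x⁻ = (0.0368) → reset → x⁺ = (0.1468), jump to mode 0
Mode 0: guard c·x = 0.8224 hit at Δt = 0.7513 (t = 2.6848), x⁻ = (-0.8224) → reset → x⁺ = (-0.9224), jump to mode 1
Mode 1: flow for 0.3409 to horizon, guard not reached → x = (-0.6371)

1 1.4760 1->3
2 1.9335 3->0
3 2.6848 0->1
final: 1 -0.6371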